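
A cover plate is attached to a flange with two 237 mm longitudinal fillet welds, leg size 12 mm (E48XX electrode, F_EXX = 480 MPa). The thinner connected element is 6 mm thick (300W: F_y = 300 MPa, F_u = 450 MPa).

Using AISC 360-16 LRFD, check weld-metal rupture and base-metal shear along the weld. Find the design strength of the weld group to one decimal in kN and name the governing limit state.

Weld metal: throat = 0.707×12 = 8.484 mm, L = 2×237 = 474 mm. φR_n = 0.75 × 0.6 × 480 × 8.484 × 474 = 868.6 kN.
Base metal shear (6 mm plate): yield φR_n = 1.0×0.6×300×6×474 = 511.9 kN; rupture φR_n = 0.75×0.6×450×6×474 = 575.9 kN; take 511.9 kN (yield).
Governing: min(868.6, 511.9) = 511.9 kN → base-metal shear.

511.9 kN (base-metal shear governs)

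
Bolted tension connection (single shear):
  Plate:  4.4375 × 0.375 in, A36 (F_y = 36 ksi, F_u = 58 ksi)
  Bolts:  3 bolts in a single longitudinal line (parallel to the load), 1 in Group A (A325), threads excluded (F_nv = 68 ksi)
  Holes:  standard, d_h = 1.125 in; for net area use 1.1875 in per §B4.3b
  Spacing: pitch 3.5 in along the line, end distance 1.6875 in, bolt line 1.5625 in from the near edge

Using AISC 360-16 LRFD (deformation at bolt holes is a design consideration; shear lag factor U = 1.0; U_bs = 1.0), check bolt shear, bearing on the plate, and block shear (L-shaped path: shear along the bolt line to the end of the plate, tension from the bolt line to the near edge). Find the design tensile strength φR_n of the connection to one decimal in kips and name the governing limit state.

Bolt shear: A_b = π(1)²/4 = 0.7854 in². φR_n = 0.75 × 68 × 0.7854 × 3 × 1 = 120.2 kips.
Bearing (0.375 in plate, F_u = 58 ksi): end bolts L_c = 1.6875 − 1.125/2 = 1.125, R_n = min(1.2×1.125×0.375×58, 2.4×1×0.375×58) = 29.363 kips/bolt; interior L_c = 3.5 − 1.125 = 2.375, R_n = 52.2 kips/bolt. φR_n = 0.75 × (1×29.363 + 2×52.2) = 100.3 kips.
Block shear: shear path 1×[1.6875+2×3.5] = 1×8.6875 in, A_gv = 3.2578, A_nv = 1×(8.6875 − 2.5×1.1875)×0.375 = 2.1445 in²; tension to near edge: (1.5625 − 0.5×1.1875)×0.375 = 0.36328 in². R_n = min(0.6×58×2.1445, 0.6×36×3.2578) + 1.0×58×0.36328 = min(74.629, 70.368) + 21.07 = 91.438 kips. φR_n = 0.75 × 91.438 = 68.6 kips.
Governing: min(120.2, 100.3, 68.6) = 68.6 kips → block shear.

68.6 kips (block shear governs)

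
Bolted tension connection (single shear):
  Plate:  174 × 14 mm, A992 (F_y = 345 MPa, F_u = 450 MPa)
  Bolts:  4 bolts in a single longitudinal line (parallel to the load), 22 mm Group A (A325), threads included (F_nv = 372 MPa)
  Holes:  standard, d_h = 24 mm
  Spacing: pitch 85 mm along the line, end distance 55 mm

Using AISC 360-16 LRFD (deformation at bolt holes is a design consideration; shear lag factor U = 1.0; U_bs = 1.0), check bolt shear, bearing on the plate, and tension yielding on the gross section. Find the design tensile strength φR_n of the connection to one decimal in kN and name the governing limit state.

424.2 kN (bolt shear governs)

Bolt shear: A_b = π(22)²/4 = 380.13 mm². φR_n = 0.75 × 372 × 380.13 × 4 × 1 = 424.2 kN.
Bearing (14 mm plate, F_u = 450 MPa): end bolts L_c = 55 − 24/2 = 43, R_n = min(1.2×43×14×450, 2.4×22×14×450) = 325.08 kN/bolt; interior L_c = 85 − 24 = 61, R_n = 332.64 kN/bolt. φR_n = 0.75 × (1×325.08 + 3×332.64) = 992.3 kN.
Tension yield (gross): A_g = 174×14 = 2436 mm². φR_n = 0.90 × 345 × 2436 = 756.4 kN.
Governing: min(424.2, 992.3, 756.4) = 424.2 kN → bolt shear.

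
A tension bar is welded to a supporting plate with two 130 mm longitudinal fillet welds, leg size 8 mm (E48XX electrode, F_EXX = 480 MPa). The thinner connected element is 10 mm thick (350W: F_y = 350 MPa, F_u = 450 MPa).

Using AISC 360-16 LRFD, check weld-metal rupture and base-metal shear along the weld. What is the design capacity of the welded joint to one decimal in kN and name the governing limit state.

317.6 kN (weld metal governs)

Weld metal: throat = 0.707×8 = 5.656 mm, L = 2×130 = 260 mm. φR_n = 0.75 × 0.6 × 480 × 5.656 × 260 = 317.6 kN.
Base metal shear (10 mm plate): yield φR_n = 1.0×0.6×350×10×260 = 546.0 kN; rupture φR_n = 0.75×0.6×450×10×260 = 526.5 kN; take 526.5 kN (rupture).
Governing: min(317.6, 526.5) = 317.6 kN → weld metal.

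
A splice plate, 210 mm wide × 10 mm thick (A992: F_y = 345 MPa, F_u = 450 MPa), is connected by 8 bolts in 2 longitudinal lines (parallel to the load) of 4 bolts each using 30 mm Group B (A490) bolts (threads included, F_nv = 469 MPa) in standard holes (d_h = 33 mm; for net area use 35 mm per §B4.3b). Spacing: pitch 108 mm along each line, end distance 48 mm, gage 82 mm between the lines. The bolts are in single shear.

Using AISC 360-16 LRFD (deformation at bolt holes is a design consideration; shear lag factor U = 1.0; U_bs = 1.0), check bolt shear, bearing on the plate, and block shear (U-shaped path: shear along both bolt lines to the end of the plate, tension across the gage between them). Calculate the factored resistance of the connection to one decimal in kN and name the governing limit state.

1169.1 kN (block shear governs)

Bolt shear: A_b = π(30)²/4 = 706.86 mm². φR_n = 0.75 × 469 × 706.86 × 8 × 1 = 1989.1 kN.
Bearing (10 mm plate, F_u = 450 MPa): end bolts L_c = 48 − 33/2 = 31.5, R_n = min(1.2×31.5×10×450, 2.4×30×10×450) = 170.1 kN/bolt; interior L_c = 108 − 33 = 75, R_n = 324 kN/bolt. φR_n = 0.75 × (2×170.1 + 6×324) = 1713.2 kN.
Block shear: shear path 2×[48+3×108] = 2×372 mm, A_gv = 7440, A_nv = 2×(372 − 3.5×35)×10 = 4990 mm²; tension across gage: (82 − 1×35)×10 = 470 mm². R_n = min(0.6×450×4990, 0.6×345×7440) + 1.0×450×470 = min(1347.3, 1540.1) + 211.5 = 1558.8 kN. φR_n = 0.75 × 1558.8 = 1169.1 kN.
Governing: min(1989.1, 1713.2, 1169.1) = 1169.1 kN → block shear.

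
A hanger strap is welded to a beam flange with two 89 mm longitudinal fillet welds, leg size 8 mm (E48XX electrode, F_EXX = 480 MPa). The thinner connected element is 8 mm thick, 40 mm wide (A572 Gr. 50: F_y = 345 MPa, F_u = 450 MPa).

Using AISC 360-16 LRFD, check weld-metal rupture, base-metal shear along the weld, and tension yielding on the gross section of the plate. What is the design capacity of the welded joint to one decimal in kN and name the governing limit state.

99.4 kN (gross-section yield governs)

Weld metal: throat = 0.707×8 = 5.656 mm, L = 2×89 = 178 mm. φR_n = 0.75 × 0.6 × 480 × 5.656 × 178 = 217.5 kN.
Base metal shear (8 mm plate): yield φR_n = 1.0×0.6×345×8×178 = 294.8 kN; rupture φR_n = 0.75×0.6×450×8×178 = 288.4 kN; take 288.4 kN (rupture).
Tension yield (gross): A_g = 40×8 = 320 mm². φR_n = 0.90 × 345 × 320 = 99.4 kN.
Governing: min(217.5, 288.4, 99.4) = 99.4 kN → gross-section yield.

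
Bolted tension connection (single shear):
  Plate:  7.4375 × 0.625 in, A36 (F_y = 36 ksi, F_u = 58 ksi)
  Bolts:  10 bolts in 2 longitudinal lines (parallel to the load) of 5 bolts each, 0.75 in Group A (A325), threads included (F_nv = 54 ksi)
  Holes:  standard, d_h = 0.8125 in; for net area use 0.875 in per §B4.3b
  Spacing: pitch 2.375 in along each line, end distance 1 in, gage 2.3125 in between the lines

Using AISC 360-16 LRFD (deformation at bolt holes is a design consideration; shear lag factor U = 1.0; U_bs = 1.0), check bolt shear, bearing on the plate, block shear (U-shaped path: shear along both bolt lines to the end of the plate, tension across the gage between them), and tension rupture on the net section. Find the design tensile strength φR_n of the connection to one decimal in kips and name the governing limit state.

Bolt shear: A_b = π(0.75)²/4 = 0.44179 in². φR_n = 0.75 × 54 × 0.44179 × 10 × 1 = 178.9 kips.
Bearing (0.625 in plate, F_u = 58 ksi): end bolts L_c = 1 − 0.8125/2 = 0.59375, R_n = min(1.2×0.59375×0.625×58, 2.4×0.75×0.625×58) = 25.828 kips/bolt; interior L_c = 2.375 − 0.8125 = 1.5625, R_n = 65.25 kips/bolt. φR_n = 0.75 × (2×25.828 + 8×65.25) = 430.2 kips.
Block shear: shear path 2×[1+4×2.375] = 2×10.5 in, A_gv = 13.125, A_nv = 2×(10.5 − 4.5×0.875)×0.625 = 8.2031 in²; tension across gage: (2.3125 − 1×0.875)×0.625 = 0.89844 in². R_n = min(0.6×58×8.2031, 0.6×36×13.125) + 1.0×58×0.89844 = min(285.47, 283.5) + 52.11 = 335.61 kips. φR_n = 0.75 × 335.61 = 251.7 kips.
Tension rupture (net): A_n = (7.4375 − 2×0.875)×0.625 = 3.5547 in² (U = 1.0, A_e = A_n). φR_n = 0.75 × 58 × 3.5547 = 154.6 kips.
Governing: min(178.9, 430.2, 251.7, 154.6) = 154.6 kips → net-section rupture.

154.6 kips (net-section rupture governs)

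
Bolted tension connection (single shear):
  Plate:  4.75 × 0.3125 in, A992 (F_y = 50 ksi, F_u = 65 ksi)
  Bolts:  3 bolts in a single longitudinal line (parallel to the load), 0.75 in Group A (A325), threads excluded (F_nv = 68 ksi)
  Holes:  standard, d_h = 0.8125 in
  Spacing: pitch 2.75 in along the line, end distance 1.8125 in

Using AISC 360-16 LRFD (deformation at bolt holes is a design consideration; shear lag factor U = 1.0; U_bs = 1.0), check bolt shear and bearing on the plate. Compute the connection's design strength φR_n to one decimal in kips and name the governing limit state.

67.6 kips (bolt shear governs)

Bolt shear: A_b = π(0.75)²/4 = 0.44179 in². φR_n = 0.75 × 68 × 0.44179 × 3 × 1 = 67.6 kips.
Bearing (0.3125 in plate, F_u = 65 ksi): end bolts L_c = 1.8125 − 0.8125/2 = 1.40625, R_n = min(1.2×1.40625×0.3125×65, 2.4×0.75×0.3125×65) = 34.277 kips/bolt; interior L_c = 2.75 − 0.8125 = 1.9375, R_n = 36.563 kips/bolt. φR_n = 0.75 × (1×34.277 + 2×36.563) = 80.6 kips.
Governing: min(67.6, 80.6) = 67.6 kips → bolt shear.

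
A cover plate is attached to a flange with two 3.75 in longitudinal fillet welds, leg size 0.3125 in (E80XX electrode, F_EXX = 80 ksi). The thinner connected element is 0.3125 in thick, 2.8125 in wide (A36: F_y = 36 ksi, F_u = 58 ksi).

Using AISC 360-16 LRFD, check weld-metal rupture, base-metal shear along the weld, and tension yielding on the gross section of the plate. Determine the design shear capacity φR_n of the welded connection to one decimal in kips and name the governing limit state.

Weld metal: throat = 0.707×0.3125 = 0.22094 in, L = 2×3.75 = 7.5 in. φR_n = 0.75 × 0.6 × 80 × 0.22094 × 7.5 = 59.7 kips.
Base metal shear (0.3125 in plate): yield φR_n = 1.0×0.6×36×0.3125×7.5 = 50.6 kips; rupture φR_n = 0.75×0.6×58×0.3125×7.5 = 61.2 kips; take 50.6 kips (yield).
Tension yield (gross): A_g = 2.8125×0.3125 = 0.87891 in². φR_n = 0.90 × 36 × 0.87891 = 28.5 kips.
Governing: min(59.7, 50.6, 28.5) = 28.5 kips → gross-section yield.

28.5 kips (gross-section yield governs)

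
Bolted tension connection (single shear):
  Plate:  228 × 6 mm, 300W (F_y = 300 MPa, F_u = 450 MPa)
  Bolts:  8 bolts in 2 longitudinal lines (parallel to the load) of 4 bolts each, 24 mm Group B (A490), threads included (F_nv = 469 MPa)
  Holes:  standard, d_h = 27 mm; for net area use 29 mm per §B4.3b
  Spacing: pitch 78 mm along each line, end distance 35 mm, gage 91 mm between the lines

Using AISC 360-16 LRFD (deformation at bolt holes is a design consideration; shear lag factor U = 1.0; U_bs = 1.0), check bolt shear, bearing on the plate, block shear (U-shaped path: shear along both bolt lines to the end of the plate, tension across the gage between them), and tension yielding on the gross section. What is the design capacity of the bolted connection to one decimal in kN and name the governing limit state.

Bolt shear: A_b = π(24)²/4 = 452.39 mm². φR_n = 0.75 × 469 × 452.39 × 8 × 1 = 1273.0 kN.
Bearing (6 mm plate, F_u = 450 MPa): end bolts L_c = 35 − 27/2 = 21.5, R_n = min(1.2×21.5×6×450, 2.4×24×6×450) = 69.66 kN/bolt; interior L_c = 78 − 27 = 51, R_n = 155.52 kN/bolt. φR_n = 0.75 × (2×69.66 + 6×155.52) = 804.3 kN.
Block shear: shear path 2×[35+3×78] = 2×269 mm, A_gv = 3228, A_nv = 2×(269 − 3.5×29)×6 = 2010 mm²; tension across gage: (91 − 1×29)×6 = 372 mm². R_n = min(0.6×450×2010, 0.6×300×3228) + 1.0×450×372 = min(542.7, 581.04) + 167.4 = 710.1 kN. φR_n = 0.75 × 710.1 = 532.6 kN.
Tension yield (gross): A_g = 228×6 = 1368 mm². φR_n = 0.90 × 300 × 1368 = 369.4 kN.
Governing: min(1273.0, 804.3, 532.6, 369.4) = 369.4 kN → gross-section yield.

369.4 kN (gross-section yield governs)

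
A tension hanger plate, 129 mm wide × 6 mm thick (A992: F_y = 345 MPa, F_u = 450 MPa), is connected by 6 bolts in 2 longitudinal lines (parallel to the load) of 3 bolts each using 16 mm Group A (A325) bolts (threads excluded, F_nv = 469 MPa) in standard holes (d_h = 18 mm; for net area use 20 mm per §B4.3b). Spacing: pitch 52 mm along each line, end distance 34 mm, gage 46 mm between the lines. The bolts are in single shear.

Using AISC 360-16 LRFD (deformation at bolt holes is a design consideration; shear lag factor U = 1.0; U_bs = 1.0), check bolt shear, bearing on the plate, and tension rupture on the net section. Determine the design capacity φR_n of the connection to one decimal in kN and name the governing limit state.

Bolt shear: A_b = π(16)²/4 = 201.06 mm². φR_n = 0.75 × 469 × 201.06 × 6 × 1 = 424.3 kN.
Bearing (6 mm plate, F_u = 450 MPa): end bolts L_c = 34 − 18/2 = 25, R_n = min(1.2×25×6×450, 2.4×16×6×450) = 81 kN/bolt; interior L_c = 52 − 18 = 34, R_n = 103.68 kN/bolt. φR_n = 0.75 × (2×81 + 4×103.68) = 432.5 kN.
Tension rupture (net): A_n = (129 − 2×20)×6 = 534 mm² (U = 1.0, A_e = A_n). φR_n = 0.75 × 450 × 534 = 180.2 kN.
Governing: min(424.3, 432.5, 180.2) = 180.2 kN → net-section rupture.

180.2 kN (net-section rupture governs)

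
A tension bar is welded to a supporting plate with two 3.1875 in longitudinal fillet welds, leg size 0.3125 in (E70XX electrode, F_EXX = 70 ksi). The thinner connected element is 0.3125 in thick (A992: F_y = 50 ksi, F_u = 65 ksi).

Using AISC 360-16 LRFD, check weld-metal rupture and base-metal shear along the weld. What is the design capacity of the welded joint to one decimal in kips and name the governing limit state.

Weld metal: throat = 0.707×0.3125 = 0.22094 in, L = 2×3.1875 = 6.375 in. φR_n = 0.75 × 0.6 × 70 × 0.22094 × 6.375 = 44.4 kips.
Base metal shear (0.3125 in plate): yield φR_n = 1.0×0.6×50×0.3125×6.375 = 59.8 kips; rupture φR_n = 0.75×0.6×65×0.3125×6.375 = 58.3 kips; take 58.3 kips (rupture).
Governing: min(44.4, 58.3) = 44.4 kips → weld metal.

44.4 kips (weld metal governs)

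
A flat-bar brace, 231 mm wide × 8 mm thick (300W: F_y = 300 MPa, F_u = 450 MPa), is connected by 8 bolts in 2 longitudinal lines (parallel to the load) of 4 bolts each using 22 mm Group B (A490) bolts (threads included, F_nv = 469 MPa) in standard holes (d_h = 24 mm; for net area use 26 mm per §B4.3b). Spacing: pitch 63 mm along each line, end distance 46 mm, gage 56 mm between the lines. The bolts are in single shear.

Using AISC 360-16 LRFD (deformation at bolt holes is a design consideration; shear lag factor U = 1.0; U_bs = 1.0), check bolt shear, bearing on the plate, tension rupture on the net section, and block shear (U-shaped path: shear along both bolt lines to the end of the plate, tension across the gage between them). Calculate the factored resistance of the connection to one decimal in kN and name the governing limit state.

Bolt shear: A_b = π(22)²/4 = 380.13 mm². φR_n = 0.75 × 469 × 380.13 × 8 × 1 = 1069.7 kN.
Bearing (8 mm plate, F_u = 450 MPa): end bolts L_c = 46 − 24/2 = 34, R_n = min(1.2×34×8×450, 2.4×22×8×450) = 146.88 kN/bolt; interior L_c = 63 − 24 = 39, R_n = 168.48 kN/bolt. φR_n = 0.75 × (2×146.88 + 6×168.48) = 978.5 kN.
Tension rupture (net): A_n = (231 − 2×26)×8 = 1432 mm² (U = 1.0, A_e = A_n). φR_n = 0.75 × 450 × 1432 = 483.3 kN.
Block shear: shear path 2×[46+3×63] = 2×235 mm, A_gv = 3760, A_nv = 2×(235 − 3.5×26)×8 = 2304 mm²; tension across gage: (56 − 1×26)×8 = 240 mm². R_n = min(0.6×450×2304, 0.6×300×3760) + 1.0×450×240 = min(622.08, 676.8) + 108 = 730.08 kN. φR_n = 0.75 × 730.08 = 547.6 kN.
Governing: min(1069.7, 978.5, 483.3, 547.6) = 483.3 kN → net-section rupture.

483.3 kN (net-section rupture governs)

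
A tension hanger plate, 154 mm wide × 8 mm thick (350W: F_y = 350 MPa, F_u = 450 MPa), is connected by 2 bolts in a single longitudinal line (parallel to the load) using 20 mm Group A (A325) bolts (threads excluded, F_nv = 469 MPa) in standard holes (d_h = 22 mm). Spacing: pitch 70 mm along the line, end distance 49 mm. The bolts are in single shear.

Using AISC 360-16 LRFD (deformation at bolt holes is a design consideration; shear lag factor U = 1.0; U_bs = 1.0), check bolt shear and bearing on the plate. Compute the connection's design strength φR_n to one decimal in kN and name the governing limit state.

Bolt shear: A_b = π(20)²/4 = 314.16 mm². φR_n = 0.75 × 469 × 314.16 × 2 × 1 = 221.0 kN.
Bearing (8 mm plate, F_u = 450 MPa): end bolts L_c = 49 − 22/2 = 38, R_n = min(1.2×38×8×450, 2.4×20×8×450) = 164.16 kN/bolt; interior L_c = 70 − 22 = 48, R_n = 172.8 kN/bolt. φR_n = 0.75 × (1×164.16 + 1×172.8) = 252.7 kN.
Governing: min(221.0, 252.7) = 221.0 kN → bolt shear.

221.0 kN (bolt shear governs)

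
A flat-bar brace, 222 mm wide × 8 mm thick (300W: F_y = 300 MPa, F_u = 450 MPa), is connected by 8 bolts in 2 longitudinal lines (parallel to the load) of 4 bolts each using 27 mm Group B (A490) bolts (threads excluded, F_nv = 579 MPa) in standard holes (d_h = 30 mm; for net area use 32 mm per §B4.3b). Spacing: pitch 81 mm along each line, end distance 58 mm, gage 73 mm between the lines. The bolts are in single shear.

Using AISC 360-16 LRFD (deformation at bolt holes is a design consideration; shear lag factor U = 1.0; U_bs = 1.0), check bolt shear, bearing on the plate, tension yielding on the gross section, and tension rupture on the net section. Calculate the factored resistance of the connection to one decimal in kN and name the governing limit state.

426.6 kN (net-section rupture governs)

Bolt shear: A_b = π(27)²/4 = 572.56 mm². φR_n = 0.75 × 579 × 572.56 × 8 × 1 = 1989.1 kN.
Bearing (8 mm plate, F_u = 450 MPa): end bolts L_c = 58 − 30/2 = 43, R_n = min(1.2×43×8×450, 2.4×27×8×450) = 185.76 kN/bolt; interior L_c = 81 − 30 = 51, R_n = 220.32 kN/bolt. φR_n = 0.75 × (2×185.76 + 6×220.32) = 1270.1 kN.
Tension yield (gross): A_g = 222×8 = 1776 mm². φR_n = 0.90 × 300 × 1776 = 479.5 kN.
Tension rupture (net): A_n = (222 − 2×32)×8 = 1264 mm² (U = 1.0, A_e = A_n). φR_n = 0.75 × 450 × 1264 = 426.6 kN.
Governing: min(1989.1, 1270.1, 479.5, 426.6) = 426.6 kN → net-section rupture.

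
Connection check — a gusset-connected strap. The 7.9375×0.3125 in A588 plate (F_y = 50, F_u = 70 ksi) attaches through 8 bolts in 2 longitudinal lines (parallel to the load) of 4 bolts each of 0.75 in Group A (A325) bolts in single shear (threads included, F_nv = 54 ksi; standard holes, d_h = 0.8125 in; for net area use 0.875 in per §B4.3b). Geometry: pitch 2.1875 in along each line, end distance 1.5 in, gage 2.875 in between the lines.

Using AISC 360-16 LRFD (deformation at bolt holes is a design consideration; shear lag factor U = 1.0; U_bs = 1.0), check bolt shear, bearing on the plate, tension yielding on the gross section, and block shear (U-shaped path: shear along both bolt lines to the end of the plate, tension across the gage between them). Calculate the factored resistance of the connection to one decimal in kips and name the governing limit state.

111.6 kips (gross-section yield governs)

Bolt shear: A_b = π(0.75)²/4 = 0.44179 in². φR_n = 0.75 × 54 × 0.44179 × 8 × 1 = 143.1 kips.
Bearing (0.3125 in plate, F_u = 70 ksi): end bolts L_c = 1.5 − 0.8125/2 = 1.09375, R_n = min(1.2×1.09375×0.3125×70, 2.4×0.75×0.3125×70) = 28.711 kips/bolt; interior L_c = 2.1875 − 0.8125 = 1.375, R_n = 36.094 kips/bolt. φR_n = 0.75 × (2×28.711 + 6×36.094) = 205.5 kips.
Tension yield (gross): A_g = 7.9375×0.3125 = 2.4805 in². φR_n = 0.90 × 50 × 2.4805 = 111.6 kips.
Block shear: shear path 2×[1.5+3×2.1875] = 2×8.0625 in, A_gv = 5.0391, A_nv = 2×(8.0625 − 3.5×0.875)×0.3125 = 3.125 in²; tension across gage: (2.875 − 1×0.875)×0.3125 = 0.625 in². R_n = min(0.6×70×3.125, 0.6×50×5.0391) + 1.0×70×0.625 = min(131.25, 151.17) + 43.75 = 175 kips. φR_n = 0.75 × 175 = 131.3 kips.
Governing: min(143.1, 205.5, 111.6, 131.3) = 111.6 kips → gross-section yield.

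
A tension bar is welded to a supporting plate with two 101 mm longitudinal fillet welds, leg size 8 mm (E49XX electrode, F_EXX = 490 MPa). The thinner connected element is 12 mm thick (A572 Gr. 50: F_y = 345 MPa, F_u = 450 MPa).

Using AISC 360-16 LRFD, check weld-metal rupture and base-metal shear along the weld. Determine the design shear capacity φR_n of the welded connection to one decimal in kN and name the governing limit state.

Weld metal: throat = 0.707×8 = 5.656 mm, L = 2×101 = 202 mm. φR_n = 0.75 × 0.6 × 490 × 5.656 × 202 = 251.9 kN.
Base metal shear (12 mm plate): yield φR_n = 1.0×0.6×345×12×202 = 501.8 kN; rupture φR_n = 0.75×0.6×450×12×202 = 490.9 kN; take 490.9 kN (rupture).
Governing: min(251.9, 490.9) = 251.9 kN → weld metal.

251.9 kN (weld metal governs)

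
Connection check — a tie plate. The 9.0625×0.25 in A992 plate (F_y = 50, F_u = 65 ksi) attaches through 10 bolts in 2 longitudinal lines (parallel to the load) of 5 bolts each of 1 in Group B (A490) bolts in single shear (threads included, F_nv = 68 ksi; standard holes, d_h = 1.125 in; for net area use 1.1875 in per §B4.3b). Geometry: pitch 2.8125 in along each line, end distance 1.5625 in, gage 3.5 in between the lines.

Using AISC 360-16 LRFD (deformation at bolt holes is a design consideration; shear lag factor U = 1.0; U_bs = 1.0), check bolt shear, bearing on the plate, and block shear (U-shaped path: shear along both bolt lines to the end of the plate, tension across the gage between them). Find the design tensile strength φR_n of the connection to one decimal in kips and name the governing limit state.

137.4 kips (block shear governs)

Bolt shear: A_b = π(1)²/4 = 0.7854 in². φR_n = 0.75 × 68 × 0.7854 × 10 × 1 = 400.6 kips.
Bearing (0.25 in plate, F_u = 65 ksi): end bolts L_c = 1.5625 − 1.125/2 = 1, R_n = min(1.2×1×0.25×65, 2.4×1×0.25×65) = 19.5 kips/bolt; interior L_c = 2.8125 − 1.125 = 1.6875, R_n = 32.906 kips/bolt. φR_n = 0.75 × (2×19.5 + 8×32.906) = 226.7 kips.
Block shear: shear path 2×[1.5625+4×2.8125] = 2×12.8125 in, A_gv = 6.4063, A_nv = 2×(12.8125 − 4.5×1.1875)×0.25 = 3.7344 in²; tension across gage: (3.5 − 1×1.1875)×0.25 = 0.57813 in². R_n = min(0.6×65×3.7344, 0.6×50×6.4063) + 1.0×65×0.57813 = min(145.64, 192.19) + 37.578 = 183.22 kips. φR_n = 0.75 × 183.22 = 137.4 kips.
Governing: min(400.6, 226.7, 137.4) = 137.4 kips → block shear.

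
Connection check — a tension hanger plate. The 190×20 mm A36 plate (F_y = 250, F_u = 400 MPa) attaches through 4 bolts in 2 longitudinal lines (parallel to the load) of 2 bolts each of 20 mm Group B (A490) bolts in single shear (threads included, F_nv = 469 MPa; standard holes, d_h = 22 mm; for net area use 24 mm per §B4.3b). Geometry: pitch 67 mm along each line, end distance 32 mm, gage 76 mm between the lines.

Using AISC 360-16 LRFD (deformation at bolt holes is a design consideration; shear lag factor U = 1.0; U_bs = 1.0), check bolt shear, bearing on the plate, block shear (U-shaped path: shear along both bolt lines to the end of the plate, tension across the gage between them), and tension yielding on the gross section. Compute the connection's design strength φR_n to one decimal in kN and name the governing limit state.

Bolt shear: A_b = π(20)²/4 = 314.16 mm². φR_n = 0.75 × 469 × 314.16 × 4 × 1 = 442.0 kN.
Bearing (20 mm plate, F_u = 400 MPa): end bolts L_c = 32 − 22/2 = 21, R_n = min(1.2×21×20×400, 2.4×20×20×400) = 201.6 kN/bolt; interior L_c = 67 − 22 = 45, R_n = 384 kN/bolt. φR_n = 0.75 × (2×201.6 + 2×384) = 878.4 kN.
Block shear: shear path 2×[32+1×67] = 2×99 mm, A_gv = 3960, A_nv = 2×(99 − 1.5×24)×20 = 2520 mm²; tension across gage: (76 − 1×24)×20 = 1040 mm². R_n = min(0.6×400×2520, 0.6×250×3960) + 1.0×400×1040 = min(604.8, 594) + 416 = 1010 kN. φR_n = 0.75 × 1010 = 757.5 kN.
Tension yield (gross): A_g = 190×20 = 3800 mm². φR_n = 0.90 × 250 × 3800 = 855.0 kN.
Governing: min(442.0, 878.4, 757.5, 855.0) = 442.0 kN → bolt shear.

442.0 kN (bolt shear governs)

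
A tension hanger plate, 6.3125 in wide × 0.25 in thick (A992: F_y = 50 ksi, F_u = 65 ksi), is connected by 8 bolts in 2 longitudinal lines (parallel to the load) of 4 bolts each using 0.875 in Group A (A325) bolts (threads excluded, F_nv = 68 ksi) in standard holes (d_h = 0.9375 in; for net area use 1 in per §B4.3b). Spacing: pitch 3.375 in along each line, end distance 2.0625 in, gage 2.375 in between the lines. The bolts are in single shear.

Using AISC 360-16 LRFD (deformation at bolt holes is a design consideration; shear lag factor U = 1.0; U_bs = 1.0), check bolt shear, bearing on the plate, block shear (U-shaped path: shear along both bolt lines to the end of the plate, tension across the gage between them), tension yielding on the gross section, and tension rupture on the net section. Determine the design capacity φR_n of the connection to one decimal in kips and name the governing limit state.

Bolt shear: A_b = π(0.875)²/4 = 0.60132 in². φR_n = 0.75 × 68 × 0.60132 × 8 × 1 = 245.3 kips.
Bearing (0.25 in plate, F_u = 65 ksi): end bolts L_c = 2.0625 − 0.9375/2 = 1.59375, R_n = min(1.2×1.59375×0.25×65, 2.4×0.875×0.25×65) = 31.078 kips/bolt; interior L_c = 3.375 − 0.9375 = 2.4375, R_n = 34.125 kips/bolt. φR_n = 0.75 × (2×31.078 + 6×34.125) = 200.2 kips.
Block shear: shear path 2×[2.0625+3×3.375] = 2×12.1875 in, A_gv = 6.0938, A_nv = 2×(12.1875 − 3.5×1)×0.25 = 4.3438 in²; tension across gage: (2.375 − 1×1)×0.25 = 0.34375 in². R_n = min(0.6×65×4.3438, 0.6×50×6.0938) + 1.0×65×0.34375 = min(169.41, 182.81) + 22.344 = 191.75 kips. φR_n = 0.75 × 191.75 = 143.8 kips.
Tension yield (gross): A_g = 6.3125×0.25 = 1.5781 in². φR_n = 0.90 × 50 × 1.5781 = 71.0 kips.
Tension rupture (net): A_n = (6.3125 − 2×1)×0.25 = 1.0781 in² (U = 1.0, A_e = A_n). φR_n = 0.75 × 65 × 1.0781 = 52.6 kips.
Governing: min(245.3, 200.2, 143.8, 71.0, 52.6) = 52.6 kips → net-section rupture.

52.6 kips (net-section rupture governs)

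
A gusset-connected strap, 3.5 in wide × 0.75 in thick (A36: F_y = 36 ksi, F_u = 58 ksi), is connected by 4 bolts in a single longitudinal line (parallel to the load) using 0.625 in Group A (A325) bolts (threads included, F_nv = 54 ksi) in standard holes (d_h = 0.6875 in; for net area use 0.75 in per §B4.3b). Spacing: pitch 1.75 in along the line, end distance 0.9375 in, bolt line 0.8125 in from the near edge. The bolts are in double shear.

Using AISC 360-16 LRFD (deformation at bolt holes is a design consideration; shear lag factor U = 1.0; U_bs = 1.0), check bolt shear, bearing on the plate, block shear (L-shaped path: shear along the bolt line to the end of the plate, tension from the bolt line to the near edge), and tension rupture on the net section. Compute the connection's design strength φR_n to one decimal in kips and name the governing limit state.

84.0 kips (block shear governs)

Bolt shear: A_b = π(0.625)²/4 = 0.3068 in². φR_n = 0.75 × 54 × 0.3068 × 4 × 2 = 99.4 kips.
Bearing (0.75 in plate, F_u = 58 ksi): end bolts L_c = 0.9375 − 0.6875/2 = 0.59375, R_n = min(1.2×0.59375×0.75×58, 2.4×0.625×0.75×58) = 30.994 kips/bolt; interior L_c = 1.75 − 0.6875 = 1.0625, R_n = 55.463 kips/bolt. φR_n = 0.75 × (1×30.994 + 3×55.463) = 148.0 kips.
Block shear: shear path 1×[0.9375+3×1.75] = 1×6.1875 in, A_gv = 4.6406, A_nv = 1×(6.1875 − 3.5×0.75)×0.75 = 2.6719 in²; tension to near edge: (0.8125 − 0.5×0.75)×0.75 = 0.32813 in². R_n = min(0.6×58×2.6719, 0.6×36×4.6406) + 1.0×58×0.32813 = min(92.982, 100.24) + 19.032 = 112.01 kips. φR_n = 0.75 × 112.01 = 84.0 kips.
Tension rupture (net): A_n = (3.5 − 1×0.75)×0.75 = 2.0625 in² (U = 1.0, A_e = A_n). φR_n = 0.75 × 58 × 2.0625 = 89.7 kips.
Governing: min(99.4, 148.0, 84.0, 89.7) = 84.0 kips → block shear.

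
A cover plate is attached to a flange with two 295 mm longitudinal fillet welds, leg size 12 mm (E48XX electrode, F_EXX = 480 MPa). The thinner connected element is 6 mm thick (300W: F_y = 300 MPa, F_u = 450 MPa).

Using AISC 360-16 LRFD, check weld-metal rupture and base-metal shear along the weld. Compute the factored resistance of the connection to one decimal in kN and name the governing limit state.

Weld metal: throat = 0.707×12 = 8.484 mm, L = 2×295 = 590 mm. φR_n = 0.75 × 0.6 × 480 × 8.484 × 590 = 1081.2 kN.
Base metal shear (6 mm plate): yield φR_n = 1.0×0.6×300×6×590 = 637.2 kN; rupture φR_n = 0.75×0.6×450×6×590 = 716.9 kN; take 637.2 kN (yield).
Governing: min(1081.2, 637.2) = 637.2 kN → base-metal shear.

637.2 kN (base-metal shear governs)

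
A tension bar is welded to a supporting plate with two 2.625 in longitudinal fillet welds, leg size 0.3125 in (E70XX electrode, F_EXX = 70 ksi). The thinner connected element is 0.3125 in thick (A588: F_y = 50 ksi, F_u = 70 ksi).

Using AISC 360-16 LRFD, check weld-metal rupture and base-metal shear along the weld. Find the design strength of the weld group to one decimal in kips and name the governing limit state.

36.5 kips (weld metal governs)

Weld metal: throat = 0.707×0.3125 = 0.22094 in, L = 2×2.625 = 5.25 in. φR_n = 0.75 × 0.6 × 70 × 0.22094 × 5.25 = 36.5 kips.
Base metal shear (0.3125 in plate): yield φR_n = 1.0×0.6×50×0.3125×5.25 = 49.2 kips; rupture φR_n = 0.75×0.6×70×0.3125×5.25 = 51.7 kips; take 49.2 kips (yield).
Governing: min(36.5, 49.2) = 36.5 kips → weld metal.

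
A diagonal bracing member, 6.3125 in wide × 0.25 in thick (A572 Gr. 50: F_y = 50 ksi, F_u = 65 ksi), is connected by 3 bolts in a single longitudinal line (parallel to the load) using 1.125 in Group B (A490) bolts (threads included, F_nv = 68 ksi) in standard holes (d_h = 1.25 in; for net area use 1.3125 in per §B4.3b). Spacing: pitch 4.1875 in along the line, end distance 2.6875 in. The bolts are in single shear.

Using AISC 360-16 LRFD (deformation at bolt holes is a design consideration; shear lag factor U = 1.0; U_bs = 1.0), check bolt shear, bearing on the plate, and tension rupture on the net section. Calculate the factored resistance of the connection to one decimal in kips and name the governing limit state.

Bolt shear: A_b = π(1.125)²/4 = 0.99402 in². φR_n = 0.75 × 68 × 0.99402 × 3 × 1 = 152.1 kips.
Bearing (0.25 in plate, F_u = 65 ksi): end bolts L_c = 2.6875 − 1.25/2 = 2.0625, R_n = min(1.2×2.0625×0.25×65, 2.4×1.125×0.25×65) = 40.219 kips/bolt; interior L_c = 4.1875 − 1.25 = 2.9375, R_n = 43.875 kips/bolt. φR_n = 0.75 × (1×40.219 + 2×43.875) = 96.0 kips.
Tension rupture (net): A_n = (6.3125 − 1×1.3125)×0.25 = 1.25 in² (U = 1.0, A_e = A_n). φR_n = 0.75 × 65 × 1.25 = 60.9 kips.
Governing: min(152.1, 96.0, 60.9) = 60.9 kips → net-section rupture.

60.9 kips (net-section rupture governs)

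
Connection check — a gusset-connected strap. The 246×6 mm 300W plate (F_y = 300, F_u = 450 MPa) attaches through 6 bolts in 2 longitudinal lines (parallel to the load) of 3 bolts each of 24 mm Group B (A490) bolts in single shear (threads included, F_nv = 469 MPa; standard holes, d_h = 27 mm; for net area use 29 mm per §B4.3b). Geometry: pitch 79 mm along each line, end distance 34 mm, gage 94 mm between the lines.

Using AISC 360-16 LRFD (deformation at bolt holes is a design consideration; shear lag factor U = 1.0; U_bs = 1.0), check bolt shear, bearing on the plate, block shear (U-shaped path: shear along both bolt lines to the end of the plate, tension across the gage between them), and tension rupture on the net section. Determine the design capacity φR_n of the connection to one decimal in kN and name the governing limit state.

Bolt shear: A_b = π(24)²/4 = 452.39 mm². φR_n = 0.75 × 469 × 452.39 × 6 × 1 = 954.8 kN.
Bearing (6 mm plate, F_u = 450 MPa): end bolts L_c = 34 − 27/2 = 20.5, R_n = min(1.2×20.5×6×450, 2.4×24×6×450) = 66.42 kN/bolt; interior L_c = 79 − 27 = 52, R_n = 155.52 kN/bolt. φR_n = 0.75 × (2×66.42 + 4×155.52) = 566.2 kN.
Block shear: shear path 2×[34+2×79] = 2×192 mm, A_gv = 2304, A_nv = 2×(192 − 2.5×29)×6 = 1434 mm²; tension across gage: (94 − 1×29)×6 = 390 mm². R_n = min(0.6×450×1434, 0.6×300×2304) + 1.0×450×390 = min(387.18, 414.72) + 175.5 = 562.68 kN. φR_n = 0.75 × 562.68 = 422.0 kN.
Tension rupture (net): A_n = (246 − 2×29)×6 = 1128 mm² (U = 1.0, A_e = A_n). φR_n = 0.75 × 450 × 1128 = 380.7 kN.
Governing: min(954.8, 566.2, 422.0, 380.7) = 380.7 kN → net-section rupture.

380.7 kN (net-section rupture governs)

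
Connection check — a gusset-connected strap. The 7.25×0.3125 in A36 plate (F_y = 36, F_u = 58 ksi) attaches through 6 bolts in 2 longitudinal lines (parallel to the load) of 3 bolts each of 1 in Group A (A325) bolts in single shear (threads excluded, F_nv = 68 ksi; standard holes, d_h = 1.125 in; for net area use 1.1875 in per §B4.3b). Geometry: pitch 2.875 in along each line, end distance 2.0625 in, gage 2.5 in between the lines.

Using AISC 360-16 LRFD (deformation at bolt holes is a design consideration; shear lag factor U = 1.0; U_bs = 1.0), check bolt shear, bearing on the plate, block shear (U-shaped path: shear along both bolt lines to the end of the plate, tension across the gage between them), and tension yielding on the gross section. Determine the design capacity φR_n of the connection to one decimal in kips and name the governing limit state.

73.4 kips (gross-section yield governs)

Bolt shear: A_b = π(1)²/4 = 0.7854 in². φR_n = 0.75 × 68 × 0.7854 × 6 × 1 = 240.3 kips.
Bearing (0.3125 in plate, F_u = 58 ksi): end bolts L_c = 2.0625 − 1.125/2 = 1.5, R_n = min(1.2×1.5×0.3125×58, 2.4×1×0.3125×58) = 32.625 kips/bolt; interior L_c = 2.875 − 1.125 = 1.75, R_n = 38.063 kips/bolt. φR_n = 0.75 × (2×32.625 + 4×38.063) = 163.1 kips.
Block shear: shear path 2×[2.0625+2×2.875] = 2×7.8125 in, A_gv = 4.8828, A_nv = 2×(7.8125 − 2.5×1.1875)×0.3125 = 3.0273 in²; tension across gage: (2.5 − 1×1.1875)×0.3125 = 0.41016 in². R_n = min(0.6×58×3.0273, 0.6×36×4.8828) + 1.0×58×0.41016 = min(105.35, 105.47) + 23.789 = 129.14 kips. φR_n = 0.75 × 129.14 = 96.9 kips.
Tension yield (gross): A_g = 7.25×0.3125 = 2.2656 in². φR_n = 0.90 × 36 × 2.2656 = 73.4 kips.
Governing: min(240.3, 163.1, 96.9, 73.4) = 73.4 kips → gross-section yield.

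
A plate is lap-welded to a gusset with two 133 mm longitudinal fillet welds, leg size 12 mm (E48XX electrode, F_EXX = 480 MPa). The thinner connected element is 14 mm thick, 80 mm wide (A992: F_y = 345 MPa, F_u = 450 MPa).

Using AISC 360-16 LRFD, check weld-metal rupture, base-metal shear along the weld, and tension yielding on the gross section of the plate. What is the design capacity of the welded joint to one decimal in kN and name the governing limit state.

347.8 kN (gross-section yield governs)

Weld metal: throat = 0.707×12 = 8.484 mm, L = 2×133 = 266 mm. φR_n = 0.75 × 0.6 × 480 × 8.484 × 266 = 487.5 kN.
Base metal shear (14 mm plate): yield φR_n = 1.0×0.6×345×14×266 = 770.9 kN; rupture φR_n = 0.75×0.6×450×14×266 = 754.1 kN; take 754.1 kN (rupture).
Tension yield (gross): A_g = 80×14 = 1120 mm². φR_n = 0.90 × 345 × 1120 = 347.8 kN.
Governing: min(487.5, 754.1, 347.8) = 347.8 kN → gross-section yield.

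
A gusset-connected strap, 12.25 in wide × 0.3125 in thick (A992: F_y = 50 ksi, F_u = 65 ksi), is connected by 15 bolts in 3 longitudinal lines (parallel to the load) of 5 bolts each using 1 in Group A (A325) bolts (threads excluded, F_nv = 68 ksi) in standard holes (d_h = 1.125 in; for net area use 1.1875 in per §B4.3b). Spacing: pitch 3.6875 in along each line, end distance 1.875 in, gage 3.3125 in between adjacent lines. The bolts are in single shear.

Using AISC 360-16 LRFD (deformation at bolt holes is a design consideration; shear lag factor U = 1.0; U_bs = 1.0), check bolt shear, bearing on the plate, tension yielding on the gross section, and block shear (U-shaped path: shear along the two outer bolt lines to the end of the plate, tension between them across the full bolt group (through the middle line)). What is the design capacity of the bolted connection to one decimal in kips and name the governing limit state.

Bolt shear: A_b = π(1)²/4 = 0.7854 in². φR_n = 0.75 × 68 × 0.7854 × 15 × 1 = 600.8 kips.
Bearing (0.3125 in plate, F_u = 65 ksi): end bolts L_c = 1.875 − 1.125/2 = 1.3125, R_n = min(1.2×1.3125×0.3125×65, 2.4×1×0.3125×65) = 31.992 kips/bolt; interior L_c = 3.6875 − 1.125 = 2.5625, R_n = 48.75 kips/bolt. φR_n = 0.75 × (3×31.992 + 12×48.75) = 510.7 kips.
Tension yield (gross): A_g = 12.25×0.3125 = 3.8281 in². φR_n = 0.90 × 50 × 3.8281 = 172.3 kips.
Block shear: shear path 2×[1.875+4×3.6875] = 2×16.625 in, A_gv = 10.391, A_nv = 2×(16.625 − 4.5×1.1875)×0.3125 = 7.0508 in²; tension across gage: (6.625 − 2×1.1875)×0.3125 = 1.3281 in². R_n = min(0.6×65×7.0508, 0.6×50×10.391) + 1.0×65×1.3281 = min(274.98, 311.73) + 86.327 = 361.31 kips. φR_n = 0.75 × 361.31 = 271.0 kips.
Governing: min(600.8, 510.7, 172.3, 271.0) = 172.3 kips → gross-section yield.

172.3 kips (gross-section yield governs)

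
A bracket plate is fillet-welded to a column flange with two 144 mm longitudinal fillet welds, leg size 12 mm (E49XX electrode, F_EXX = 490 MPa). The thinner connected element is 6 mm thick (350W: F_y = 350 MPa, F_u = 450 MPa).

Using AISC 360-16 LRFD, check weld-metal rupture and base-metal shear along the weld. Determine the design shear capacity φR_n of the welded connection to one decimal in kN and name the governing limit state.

349.9 kN (base-metal shear governs)

Weld metal: throat = 0.707×12 = 8.484 mm, L = 2×144 = 288 mm. φR_n = 0.75 × 0.6 × 490 × 8.484 × 288 = 538.8 kN.
Base metal shear (6 mm plate): yield φR_n = 1.0×0.6×350×6×288 = 362.9 kN; rupture φR_n = 0.75×0.6×450×6×288 = 349.9 kN; take 349.9 kN (rupture).
Governing: min(538.8, 349.9) = 349.9 kN → base-metal shear.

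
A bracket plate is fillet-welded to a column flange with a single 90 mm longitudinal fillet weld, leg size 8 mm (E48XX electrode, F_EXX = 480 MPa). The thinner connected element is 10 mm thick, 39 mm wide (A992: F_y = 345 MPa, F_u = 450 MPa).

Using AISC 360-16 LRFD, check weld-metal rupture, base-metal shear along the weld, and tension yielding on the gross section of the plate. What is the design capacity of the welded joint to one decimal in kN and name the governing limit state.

110.0 kN (weld metal governs)

Weld metal: throat = 0.707×8 = 5.656 mm, L = 90 mm. φR_n = 0.75 × 0.6 × 480 × 5.656 × 90 = 110.0 kN.
Base metal shear (10 mm plate): yield φR_n = 1.0×0.6×345×10×90 = 186.3 kN; rupture φR_n = 0.75×0.6×450×10×90 = 182.3 kN; take 182.3 kN (rupture).
Tension yield (gross): A_g = 39×10 = 390 mm². φR_n = 0.90 × 345 × 390 = 121.1 kN.
Governing: min(110.0, 182.3, 121.1) = 110.0 kN → weld metal.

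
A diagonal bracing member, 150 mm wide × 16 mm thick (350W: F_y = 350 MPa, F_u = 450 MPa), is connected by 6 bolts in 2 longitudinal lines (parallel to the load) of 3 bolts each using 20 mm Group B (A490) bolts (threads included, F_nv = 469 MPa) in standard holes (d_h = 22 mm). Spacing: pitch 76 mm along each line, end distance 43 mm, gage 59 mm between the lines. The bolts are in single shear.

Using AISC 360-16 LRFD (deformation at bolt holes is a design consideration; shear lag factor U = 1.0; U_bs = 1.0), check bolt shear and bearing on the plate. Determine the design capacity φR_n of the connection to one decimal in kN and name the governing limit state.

663.0 kN (bolt shear governs)

Bolt shear: A_b = π(20)²/4 = 314.16 mm². φR_n = 0.75 × 469 × 314.16 × 6 × 1 = 663.0 kN.
Bearing (16 mm plate, F_u = 450 MPa): end bolts L_c = 43 − 22/2 = 32, R_n = min(1.2×32×16×450, 2.4×20×16×450) = 276.48 kN/bolt; interior L_c = 76 − 22 = 54, R_n = 345.6 kN/bolt. φR_n = 0.75 × (2×276.48 + 4×345.6) = 1451.5 kN.
Governing: min(663.0, 1451.5) = 663.0 kN → bolt shear.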